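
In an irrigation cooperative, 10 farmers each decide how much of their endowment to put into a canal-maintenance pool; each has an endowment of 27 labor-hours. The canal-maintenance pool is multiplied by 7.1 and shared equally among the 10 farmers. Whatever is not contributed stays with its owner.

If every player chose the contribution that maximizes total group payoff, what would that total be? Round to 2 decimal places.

1917.00 labor-hours

Each contributed unit returns 7.100 to the group as a whole (0.7100 to each of 10 players), which exceeds 1, so the social optimum is full contribution: group total = 7.100 × 270 = 1917.00.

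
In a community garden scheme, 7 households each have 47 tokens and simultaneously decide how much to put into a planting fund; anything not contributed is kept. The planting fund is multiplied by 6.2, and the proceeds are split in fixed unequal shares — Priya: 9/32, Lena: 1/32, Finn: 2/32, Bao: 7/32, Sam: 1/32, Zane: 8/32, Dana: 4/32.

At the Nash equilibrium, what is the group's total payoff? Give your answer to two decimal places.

1062.20 tokens

Each unit j contributes comes back to j as 6.2 × (j's share), so j prefers to contribute only if that share exceeds 1/6.2 = 0.1613; otherwise keeping the unit dominates.
The shares above 0.1613 belong to Priya, Bao and Zane, contributing 47 each; the remaining 4 contribute 0. Total contributed: 141.
The planting fund pays out 6.2 × 141 = 874.20 in total (split across the unequal shares, but the aggregate is all that matters for the group sum).
The 4 free-riders keep 47 each, adding 188. Group total = 188 + 874.20 = 1062.20.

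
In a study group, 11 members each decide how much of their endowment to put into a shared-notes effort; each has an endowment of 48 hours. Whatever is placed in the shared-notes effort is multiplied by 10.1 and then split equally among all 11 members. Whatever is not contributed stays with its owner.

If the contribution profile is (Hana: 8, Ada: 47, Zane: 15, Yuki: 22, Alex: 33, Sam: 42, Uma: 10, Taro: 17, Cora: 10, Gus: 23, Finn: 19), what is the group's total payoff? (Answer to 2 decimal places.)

Total contributed: 8 + 47 + 15 + 22 + 33 + 42 + 10 + 17 + 10 + 23 + 19 = 246; total kept: 11 × 48 − 246 = 282.
The shared-notes effort pays out 10.1 × 246 = 2484.60 in aggregate.
Group total = 282 + 2484.60 = 2766.60.

2766.60 hours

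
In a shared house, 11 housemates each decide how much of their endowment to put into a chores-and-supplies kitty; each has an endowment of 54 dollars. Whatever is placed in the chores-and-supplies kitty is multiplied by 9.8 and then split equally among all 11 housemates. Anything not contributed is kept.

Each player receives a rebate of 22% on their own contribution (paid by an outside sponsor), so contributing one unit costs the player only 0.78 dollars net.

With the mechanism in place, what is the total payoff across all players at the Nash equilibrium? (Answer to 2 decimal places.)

With the mechanism, a contributed unit returns (9.8/11) / 0.78 = 1.1422 per unit of net cost to the contributor — now above 1 — so contributing fully is weakly dominant for every player.
At the Nash equilibrium everyone contributes 54. Group total payoff = 11 × (54 × 0.22 + 9.8 × 54) = 5951.88.

5951.88 dollars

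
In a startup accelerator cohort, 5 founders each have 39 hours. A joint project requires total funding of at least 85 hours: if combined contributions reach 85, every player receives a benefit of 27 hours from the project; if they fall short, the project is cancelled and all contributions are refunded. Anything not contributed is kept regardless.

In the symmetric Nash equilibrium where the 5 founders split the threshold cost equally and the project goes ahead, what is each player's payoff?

Equal share of the threshold: 85/5 = 17.
At this profile no one gains by cutting their contribution: any cut drops the total below 85, the project is cancelled, contributions are refunded, and the deviator ends with 39, which is less than 39 − 17 + 27 = 49. Contributing more than 17 just wastes the excess. So contributing exactly 17 is a best response.
Each player's payoff: 39 − 17 + 27 = 49.

49 hours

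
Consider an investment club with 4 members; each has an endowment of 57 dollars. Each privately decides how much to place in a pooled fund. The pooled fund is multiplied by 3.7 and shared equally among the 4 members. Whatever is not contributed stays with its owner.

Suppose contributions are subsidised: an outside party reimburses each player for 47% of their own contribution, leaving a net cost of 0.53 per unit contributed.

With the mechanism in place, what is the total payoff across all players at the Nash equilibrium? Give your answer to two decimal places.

The effective private return per unit is now (3.7/4) / 0.53 = 1.7453 > 1, so every player's dominant strategy flips to full contribution.
So the Nash equilibrium is full contribution by all 4; the group earns 4 × (57 × 0.47 + 3.7 × 57) = 950.76.

950.76 dollars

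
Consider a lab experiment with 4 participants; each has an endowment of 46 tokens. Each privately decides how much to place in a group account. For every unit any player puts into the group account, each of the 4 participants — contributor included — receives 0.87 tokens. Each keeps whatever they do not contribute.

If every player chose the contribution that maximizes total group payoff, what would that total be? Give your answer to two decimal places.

Each contributed unit returns 3.480 to the group as a whole (0.87 to each of 4 players), which exceeds 1, so the social optimum is full contribution: group total = 3.480 × 184 = 640.32.

640.32 tokens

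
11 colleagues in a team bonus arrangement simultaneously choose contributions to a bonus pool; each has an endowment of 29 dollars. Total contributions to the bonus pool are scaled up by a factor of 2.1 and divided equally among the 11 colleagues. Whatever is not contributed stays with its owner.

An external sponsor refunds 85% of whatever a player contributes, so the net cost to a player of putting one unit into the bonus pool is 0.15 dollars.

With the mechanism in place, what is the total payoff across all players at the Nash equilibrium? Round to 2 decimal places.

941.05 dollars

Under the mechanism each unit contributed yields (2.1/11) / 0.15 = 1.2727 back to its contributor per unit of net cost, which exceeds 1, making full contribution the dominant choice for everyone.
At the Nash equilibrium everyone contributes 29. Group total payoff = 11 × (29 × 0.85 + 2.1 × 29) = 941.05.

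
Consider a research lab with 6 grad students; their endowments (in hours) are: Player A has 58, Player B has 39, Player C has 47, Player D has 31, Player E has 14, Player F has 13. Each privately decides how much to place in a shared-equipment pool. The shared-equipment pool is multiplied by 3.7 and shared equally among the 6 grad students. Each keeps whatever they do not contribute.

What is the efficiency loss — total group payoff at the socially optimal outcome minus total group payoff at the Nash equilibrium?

545.40 hours

The private return per contributed unit is 3.7/6 = 0.6167 < 1 for every player regardless of endowment, so the Nash equilibrium is zero contribution and the group total is Σ E_j = 58 + 39 + 47 + 31 + 14 + 13 = 202.
Each contributed unit returns 3.700 to the group, so the social optimum is full contribution by everyone: group total = 3.700 × 202 = 747.40.
Efficiency loss = (3.700 − 1) × 202 = 545.40.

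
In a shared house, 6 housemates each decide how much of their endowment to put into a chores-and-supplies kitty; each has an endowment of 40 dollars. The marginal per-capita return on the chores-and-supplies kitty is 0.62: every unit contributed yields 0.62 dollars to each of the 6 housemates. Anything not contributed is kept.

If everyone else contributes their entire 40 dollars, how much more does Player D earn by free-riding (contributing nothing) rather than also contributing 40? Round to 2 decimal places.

Switching from a contribution of 40 to 0 lets Player D keep an extra 40 dollars, but lowers the chores-and-supplies kitty by 40, which costs Player D their own share of that drop: 0.62 × 40 = 24.80.
Net gain = 40 − 24.80 = 15.20. The private return per contributed unit (0.62) is below 1, so free-riding is indeed the best response regardless of what the others do.

15.20 dollars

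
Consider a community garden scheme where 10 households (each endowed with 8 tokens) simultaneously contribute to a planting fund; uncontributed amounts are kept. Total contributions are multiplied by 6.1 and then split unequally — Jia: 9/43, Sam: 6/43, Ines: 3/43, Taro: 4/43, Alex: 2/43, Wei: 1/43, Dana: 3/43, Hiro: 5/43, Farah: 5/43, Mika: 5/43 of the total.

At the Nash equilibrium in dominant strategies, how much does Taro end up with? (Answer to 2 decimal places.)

12.54 tokens

Each unit j contributes comes back to j as 6.1 × (j's share), so j prefers to contribute only if that share exceeds 1/6.1 = 0.1639; otherwise keeping the unit dominates.
The only share above 0.1639 is Jia's 9/43, contributing 8; the remaining 9 contribute 0. Total contributed: 8.
Taro keeps 8 and receives 6.1 × 8 × 4/43 = 4.54 from the planting fund, for a payoff of 12.54.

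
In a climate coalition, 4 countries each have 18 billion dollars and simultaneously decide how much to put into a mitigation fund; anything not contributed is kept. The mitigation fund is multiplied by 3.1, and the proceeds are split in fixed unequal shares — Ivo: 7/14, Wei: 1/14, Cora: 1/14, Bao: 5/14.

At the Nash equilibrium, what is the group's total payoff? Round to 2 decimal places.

Player j's private return per contributed unit is 3.1 × (j's share). Contributing is weakly dominant for j when that share is at least 1/3.1 = 0.3226, and contributing 0 is dominant otherwise.
The shares above 0.3226 belong to Ivo and Bao, contributing 18 each; the remaining 2 contribute 0. Total contributed: 36.
The mitigation fund pays out 3.1 × 36 = 111.60 in total (split across the unequal shares, but the aggregate is all that matters for the group sum).
The 2 free-riders keep 18 each, adding 36. Group total = 36 + 111.60 = 147.60.

147.60 billion dollars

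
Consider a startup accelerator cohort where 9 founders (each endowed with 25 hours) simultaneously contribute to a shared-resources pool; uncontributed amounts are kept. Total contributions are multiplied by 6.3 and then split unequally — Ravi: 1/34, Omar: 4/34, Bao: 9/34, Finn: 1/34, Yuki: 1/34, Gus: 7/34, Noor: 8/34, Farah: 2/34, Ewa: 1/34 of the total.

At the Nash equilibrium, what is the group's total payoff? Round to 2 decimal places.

622.50 hours

A player with share s gets back 6.3·s per unit contributed, so full contribution is dominant for anyone with s > 1/6.3 = 0.1587 and zero contribution is dominant for anyone below.
The shares above 0.1587 belong to Bao, Gus and Noor, contributing 25 each; the remaining 6 contribute 0. Total contributed: 75.
The shared-resources pool pays out 6.3 × 75 = 472.50 in total (split across the unequal shares, but the aggregate is all that matters for the group sum).
The 6 free-riders keep 25 each, adding 150. Group total = 150 + 472.50 = 622.50.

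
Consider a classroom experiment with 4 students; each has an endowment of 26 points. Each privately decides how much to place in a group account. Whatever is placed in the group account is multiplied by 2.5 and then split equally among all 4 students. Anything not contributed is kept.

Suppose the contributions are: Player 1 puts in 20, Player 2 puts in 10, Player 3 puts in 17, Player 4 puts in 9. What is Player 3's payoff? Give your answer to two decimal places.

Total contributed: 20 + 10 + 17 + 9 = 56.
Each receives 2.5 × 56 / 4 = 35.00 from the group account.
Player 3 keeps 26 − 17 = 9, so Player 3's payoff is 9 + 35.00 = 44.00.

44.00 points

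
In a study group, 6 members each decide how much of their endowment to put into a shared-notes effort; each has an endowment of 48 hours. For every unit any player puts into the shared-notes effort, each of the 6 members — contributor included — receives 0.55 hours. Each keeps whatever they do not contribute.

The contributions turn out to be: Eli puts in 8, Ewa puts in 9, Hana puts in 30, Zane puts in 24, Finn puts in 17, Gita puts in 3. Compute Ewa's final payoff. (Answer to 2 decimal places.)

Total contributed: 8 + 9 + 30 + 24 + 17 + 3 = 91.
Each receives 0.55 × 91 = 50.05 from the shared-notes effort.
Ewa keeps 48 − 9 = 39, so Ewa's payoff is 39 + 50.05 = 89.05.

89.05 hours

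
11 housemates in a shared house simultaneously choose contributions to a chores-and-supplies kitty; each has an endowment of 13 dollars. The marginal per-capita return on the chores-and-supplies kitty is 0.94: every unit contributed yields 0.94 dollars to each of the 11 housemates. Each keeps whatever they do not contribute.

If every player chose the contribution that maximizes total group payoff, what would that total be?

Each contributed unit returns 10.340 to the group as a whole (0.94 to each of 11 players), which exceeds 1, so the social optimum is full contribution: group total = 10.340 × 143 = 1478.62.

1478.62 dollars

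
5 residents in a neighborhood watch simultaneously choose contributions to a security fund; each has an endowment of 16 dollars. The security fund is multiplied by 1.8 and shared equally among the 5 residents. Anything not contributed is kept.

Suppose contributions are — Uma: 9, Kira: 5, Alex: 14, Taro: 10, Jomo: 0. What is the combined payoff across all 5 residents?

Total contributed: 9 + 5 + 14 + 10 + 0 = 38; total kept: 5 × 16 − 38 = 42.
The security fund pays out 1.8 × 38 = 68.40 in aggregate.
Group total = 42 + 68.40 = 110.40.

110.40 dollars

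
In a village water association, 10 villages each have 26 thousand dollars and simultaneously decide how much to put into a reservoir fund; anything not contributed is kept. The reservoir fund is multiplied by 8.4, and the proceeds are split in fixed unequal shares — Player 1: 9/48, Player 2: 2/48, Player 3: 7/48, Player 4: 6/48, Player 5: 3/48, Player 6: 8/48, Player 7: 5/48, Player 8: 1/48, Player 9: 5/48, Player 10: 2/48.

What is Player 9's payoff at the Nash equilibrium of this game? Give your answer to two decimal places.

A player with share s gets back 8.4·s per unit contributed, so full contribution is dominant for anyone with s > 1/8.4 = 0.1190 and zero contribution is dominant for anyone below.
Player 1, Player 3, Player 4 and Player 6 clear that bar, contributing 26 each; the remaining 6 contribute 0. Total contributed: 104.
Player 9 keeps 26 and receives 8.4 × 104 × 5/48 = 91.00 from the reservoir fund, for a payoff of 117.00.

117.00 thousand dollars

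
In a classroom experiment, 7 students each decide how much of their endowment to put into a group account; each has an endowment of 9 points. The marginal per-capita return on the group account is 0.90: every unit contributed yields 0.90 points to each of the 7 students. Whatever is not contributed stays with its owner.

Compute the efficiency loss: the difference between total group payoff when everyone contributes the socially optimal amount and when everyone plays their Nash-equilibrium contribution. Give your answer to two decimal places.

The private return per contributed unit is 0.90 < 1, so contributing 0 is dominant for every player. At the Nash equilibrium everyone keeps their 9, and the group total is 7 × 9 = 63.
Each contributed unit returns 6.300 to the group as a whole (0.90 to each of 7 players), which exceeds 1, so the social optimum is full contribution: group total = 6.300 × 63 = 396.90.
Efficiency loss = 396.90 − 63 = 333.90.

333.90 points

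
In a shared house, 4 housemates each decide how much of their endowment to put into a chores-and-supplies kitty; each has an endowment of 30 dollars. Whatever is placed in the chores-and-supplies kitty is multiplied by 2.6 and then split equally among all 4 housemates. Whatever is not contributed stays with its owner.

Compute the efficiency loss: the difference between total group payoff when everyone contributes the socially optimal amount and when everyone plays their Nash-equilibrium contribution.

192.00 dollars

Each contributed unit returns 2.6/4 = 0.6500 to its contributor — below 1 — so contributing 0 is dominant for every player. At the Nash equilibrium everyone keeps their 30, and the group total is 4 × 30 = 120.
Each contributed unit returns 2.600 to the group as a whole (0.6500 to each of 4 players), which exceeds 1, so the social optimum is full contribution: group total = 2.600 × 120 = 312.00.
Efficiency loss = 312.00 − 120 = 192.00.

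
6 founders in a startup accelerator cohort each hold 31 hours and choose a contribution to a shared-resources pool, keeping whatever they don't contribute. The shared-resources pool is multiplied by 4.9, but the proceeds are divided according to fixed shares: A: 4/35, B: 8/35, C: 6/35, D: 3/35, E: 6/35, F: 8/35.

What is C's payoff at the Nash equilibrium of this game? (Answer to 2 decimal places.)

For player j, contributing a unit is worthwhile iff 4.9 × (j's share) ≥ 1, i.e. iff j's share is at least 0.2041.
B and F clear that bar, contributing 31 each; the remaining 4 contribute 0. Total contributed: 62.
C keeps 31 and receives 4.9 × 62 × 6/35 = 52.08 from the shared-resources pool, for a payoff of 83.08.

83.08 hours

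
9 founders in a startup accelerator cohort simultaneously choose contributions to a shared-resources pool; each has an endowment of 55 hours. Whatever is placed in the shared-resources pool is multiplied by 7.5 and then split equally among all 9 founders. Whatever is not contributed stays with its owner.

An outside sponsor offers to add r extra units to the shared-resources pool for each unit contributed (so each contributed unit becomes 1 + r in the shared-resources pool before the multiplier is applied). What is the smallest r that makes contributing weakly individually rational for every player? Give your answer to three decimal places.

With matching at rate r, one contributed unit becomes (1 + r) in the shared-resources pool and returns 7.5 × (1 + r) / 9 to the contributor.
Setting this equal to 1: 1 + r = 9/7.5 = 1.2000.
So the minimum matching rate is r = 1.2000 − 1 = 0.200.

0.200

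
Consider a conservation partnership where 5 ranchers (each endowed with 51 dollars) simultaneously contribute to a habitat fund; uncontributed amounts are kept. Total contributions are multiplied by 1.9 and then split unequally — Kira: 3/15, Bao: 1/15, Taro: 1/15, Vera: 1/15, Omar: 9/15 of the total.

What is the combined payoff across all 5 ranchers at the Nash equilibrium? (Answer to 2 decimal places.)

300.90 dollars

Each unit j contributes comes back to j as 1.9 × (j's share), so j prefers to contribute only if that share exceeds 1/1.9 = 0.5263; otherwise keeping the unit dominates.
Omar alone (share 9/15) is above the threshold, contributing 51; the remaining 4 contribute 0. Total contributed: 51.
The habitat fund pays out 1.9 × 51 = 96.90 in total (split across the unequal shares, but the aggregate is all that matters for the group sum).
The 4 free-riders keep 51 each, adding 204. Group total = 204 + 96.90 = 300.90.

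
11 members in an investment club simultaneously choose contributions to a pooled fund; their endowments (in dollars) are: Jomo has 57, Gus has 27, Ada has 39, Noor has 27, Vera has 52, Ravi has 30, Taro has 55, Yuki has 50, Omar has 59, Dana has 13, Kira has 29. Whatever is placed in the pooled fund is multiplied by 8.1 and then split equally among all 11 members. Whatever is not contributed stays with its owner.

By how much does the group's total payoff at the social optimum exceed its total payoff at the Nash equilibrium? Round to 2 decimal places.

3109.80 dollars

The private return per contributed unit is 8.1/11 = 0.7364 < 1 for every player regardless of endowment, so the Nash equilibrium is zero contribution and the group total is Σ E_j = 57 + 27 + 39 + 27 + 52 + 30 + 55 + 50 + 59 + 13 + 29 = 438.
Each contributed unit returns 8.100 to the group, so the social optimum is full contribution by everyone: group total = 8.100 × 438 = 3547.80.
Efficiency loss = (8.100 − 1) × 438 = 3109.80.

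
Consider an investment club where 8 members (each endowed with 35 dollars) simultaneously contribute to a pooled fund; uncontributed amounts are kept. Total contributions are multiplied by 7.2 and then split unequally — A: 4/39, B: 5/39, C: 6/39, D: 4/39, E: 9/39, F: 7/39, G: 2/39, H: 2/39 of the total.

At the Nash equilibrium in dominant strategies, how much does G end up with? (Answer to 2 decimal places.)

73.77 dollars

For player j, contributing a unit is worthwhile iff 7.2 × (j's share) ≥ 1, i.e. iff j's share is at least 0.1389.
The shares above 0.1389 belong to C, E and F, contributing 35 each; the remaining 5 contribute 0. Total contributed: 105.
G keeps 35 and receives 7.2 × 105 × 2/39 = 38.77 from the pooled fund, for a payoff of 73.77.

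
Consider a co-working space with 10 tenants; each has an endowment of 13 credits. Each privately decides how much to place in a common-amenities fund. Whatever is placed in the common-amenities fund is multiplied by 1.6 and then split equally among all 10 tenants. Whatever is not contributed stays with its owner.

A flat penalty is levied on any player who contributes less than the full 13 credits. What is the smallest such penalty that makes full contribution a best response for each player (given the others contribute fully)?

10.92 credits

Given the others contribute fully, the best deviation is to contribute 0 (any partial contribution still incurs the fine and gives up units whose private return 0.1600 is below 1).
Deviating from 13 to 0 saves 13 credits but forfeits the deviator's share of the drop in the common-amenities fund: 1.6/10 × 13 = 2.08.
So the deviation gain is 13 − 2.08 = 10.92, and the fine must be at least 10.92 credits to wipe it out.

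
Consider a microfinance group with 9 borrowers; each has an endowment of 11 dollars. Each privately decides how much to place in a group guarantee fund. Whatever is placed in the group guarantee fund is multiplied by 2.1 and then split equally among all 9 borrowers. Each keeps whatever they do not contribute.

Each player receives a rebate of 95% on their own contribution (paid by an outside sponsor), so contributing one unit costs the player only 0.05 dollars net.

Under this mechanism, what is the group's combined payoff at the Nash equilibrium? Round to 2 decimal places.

The effective private return per unit is now (2.1/9) / 0.05 = 4.6667 > 1, so every player's dominant strategy flips to full contribution.
At the Nash equilibrium everyone contributes 11. Group total payoff = 9 × (11 × 0.95 + 2.1 × 11) = 301.95.

301.95 dollars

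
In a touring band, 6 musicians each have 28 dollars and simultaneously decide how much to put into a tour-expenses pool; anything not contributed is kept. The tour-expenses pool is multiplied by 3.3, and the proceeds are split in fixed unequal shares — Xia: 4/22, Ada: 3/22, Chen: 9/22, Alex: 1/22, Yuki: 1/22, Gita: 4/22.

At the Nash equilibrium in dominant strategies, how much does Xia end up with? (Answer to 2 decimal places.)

44.80 dollars

For player j, contributing a unit is worthwhile iff 3.3 × (j's share) ≥ 1, i.e. iff j's share is at least 0.3030.
Chen alone (share 9/22) is above the threshold, contributing 28; the remaining 5 contribute 0. Total contributed: 28.
Xia keeps 28 and receives 3.3 × 28 × 4/22 = 16.80 from the tour-expenses pool, for a payoff of 44.80.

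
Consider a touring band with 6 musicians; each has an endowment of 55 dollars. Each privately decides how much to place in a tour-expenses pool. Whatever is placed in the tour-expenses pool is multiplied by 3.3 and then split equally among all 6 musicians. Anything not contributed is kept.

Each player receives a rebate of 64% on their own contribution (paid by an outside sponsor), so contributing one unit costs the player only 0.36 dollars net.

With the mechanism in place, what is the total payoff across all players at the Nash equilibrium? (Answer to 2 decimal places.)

Under the mechanism each unit contributed yields (3.3/6) / 0.36 = 1.5278 back to its contributor per unit of net cost, which exceeds 1, making full contribution the dominant choice for everyone.
So the Nash equilibrium is full contribution by all 6; the group earns 6 × (55 × 0.64 + 3.3 × 55) = 1300.20.

1300.20 dollars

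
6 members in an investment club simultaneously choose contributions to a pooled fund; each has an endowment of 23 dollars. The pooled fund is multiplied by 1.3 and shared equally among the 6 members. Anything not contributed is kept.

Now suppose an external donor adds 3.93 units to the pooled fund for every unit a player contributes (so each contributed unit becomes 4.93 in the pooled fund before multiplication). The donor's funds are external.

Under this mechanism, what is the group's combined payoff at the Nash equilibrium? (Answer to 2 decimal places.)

884.44 dollars

With the mechanism, a contributed unit returns 1.3 × 4.93 / 6 = 1.0682 per unit of net cost to the contributor — now above 1 — so contributing fully is weakly dominant for every player.
So the Nash equilibrium is full contribution by all 6; the group earns 1.3 × 4.93 × 138 = 884.44.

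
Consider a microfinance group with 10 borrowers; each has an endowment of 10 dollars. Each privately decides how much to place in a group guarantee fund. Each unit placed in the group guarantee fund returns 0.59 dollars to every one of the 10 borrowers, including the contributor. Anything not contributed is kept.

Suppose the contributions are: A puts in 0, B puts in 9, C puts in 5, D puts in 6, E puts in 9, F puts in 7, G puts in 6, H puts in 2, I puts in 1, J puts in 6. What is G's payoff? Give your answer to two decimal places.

34.09 dollars

Total contributed: 0 + 9 + 5 + 6 + 9 + 7 + 6 + 2 + 1 + 6 = 51.
Each receives 0.59 × 51 = 30.09 from the group guarantee fund.
G keeps 10 − 6 = 4, so G's payoff is 4 + 30.09 = 34.09.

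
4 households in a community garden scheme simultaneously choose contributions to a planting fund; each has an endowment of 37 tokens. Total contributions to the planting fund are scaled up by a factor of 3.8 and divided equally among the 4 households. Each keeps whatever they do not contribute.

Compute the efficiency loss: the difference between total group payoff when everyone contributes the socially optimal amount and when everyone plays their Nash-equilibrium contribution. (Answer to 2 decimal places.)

414.40 tokens

Each contributed unit returns 3.8/4 = 0.9500 to its contributor — below 1 — so contributing 0 is dominant for every player. At the Nash equilibrium everyone keeps their 37, and the group total is 4 × 37 = 148.
Each contributed unit returns 3.800 to the group as a whole (0.9500 to each of 4 players), which exceeds 1, so the social optimum is full contribution: group total = 3.800 × 148 = 562.40.
Efficiency loss = 562.40 − 148 = 414.40.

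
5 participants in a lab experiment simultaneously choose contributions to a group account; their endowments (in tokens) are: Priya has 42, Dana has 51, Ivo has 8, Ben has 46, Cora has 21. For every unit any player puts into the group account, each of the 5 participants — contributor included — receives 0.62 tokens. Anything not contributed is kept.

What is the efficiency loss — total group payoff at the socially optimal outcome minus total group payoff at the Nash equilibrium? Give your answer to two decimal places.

The private return per contributed unit is 0.62 < 1 for everyone, so the Nash equilibrium is zero contribution and the group total is Σ E_j = 42 + 51 + 8 + 46 + 21 = 168.
Each contributed unit returns 3.100 to the group, so the social optimum is full contribution by everyone: group total = 3.100 × 168 = 520.80.
Efficiency loss = (3.100 − 1) × 168 = 352.80.

352.80 tokens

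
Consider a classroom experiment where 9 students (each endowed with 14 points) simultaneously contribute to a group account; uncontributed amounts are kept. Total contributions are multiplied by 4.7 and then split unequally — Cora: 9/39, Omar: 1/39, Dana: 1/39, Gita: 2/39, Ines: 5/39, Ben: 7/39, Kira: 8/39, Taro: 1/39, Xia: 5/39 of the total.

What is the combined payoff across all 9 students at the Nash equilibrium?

177.80 points

A player with share s gets back 4.7·s per unit contributed, so full contribution is dominant for anyone with s > 1/4.7 = 0.2128 and zero contribution is dominant for anyone below.
Cora alone (share 9/39) is above the threshold, contributing 14; the remaining 8 contribute 0. Total contributed: 14.
The group account pays out 4.7 × 14 = 65.80 in total (split across the unequal shares, but the aggregate is all that matters for the group sum).
The 8 free-riders keep 14 each, adding 112. Group total = 112 + 65.80 = 177.80.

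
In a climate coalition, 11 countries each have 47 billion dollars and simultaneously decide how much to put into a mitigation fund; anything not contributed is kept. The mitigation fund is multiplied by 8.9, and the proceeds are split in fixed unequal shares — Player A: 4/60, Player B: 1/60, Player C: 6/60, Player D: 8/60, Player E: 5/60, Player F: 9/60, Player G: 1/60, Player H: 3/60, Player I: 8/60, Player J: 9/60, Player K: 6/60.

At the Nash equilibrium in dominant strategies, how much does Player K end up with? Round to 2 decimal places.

214.32 billion dollars

For player j, contributing a unit is worthwhile iff 8.9 × (j's share) ≥ 1, i.e. iff j's share is at least 0.1124.
Player D, Player F, Player I and Player J are above the threshold, contributing 47 each; the remaining 7 contribute 0. Total contributed: 188.
Player K keeps 47 and receives 8.9 × 188 × 6/60 = 167.32 from the mitigation fund, for a payoff of 214.32.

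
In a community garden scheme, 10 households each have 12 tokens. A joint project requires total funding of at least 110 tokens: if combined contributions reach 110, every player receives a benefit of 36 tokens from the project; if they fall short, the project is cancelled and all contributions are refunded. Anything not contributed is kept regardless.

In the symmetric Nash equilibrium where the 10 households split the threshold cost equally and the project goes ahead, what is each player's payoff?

Equal share of the threshold: 110/10 = 11.
At this profile no one gains by cutting their contribution: any cut drops the total below 110, the project is cancelled, contributions are refunded, and the deviator ends with 12, which is less than 12 − 11 + 36 = 37. Contributing more than 11 just wastes the excess. So contributing exactly 11 is a best response.
Each player's payoff: 12 − 11 + 36 = 37.

37 tokens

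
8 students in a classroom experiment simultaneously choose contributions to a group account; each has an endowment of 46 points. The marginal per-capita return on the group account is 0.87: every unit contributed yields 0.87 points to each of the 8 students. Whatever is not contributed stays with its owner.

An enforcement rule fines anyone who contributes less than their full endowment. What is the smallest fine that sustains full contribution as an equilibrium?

5.98 points

Given the others contribute fully, the best deviation is to contribute 0 (any partial contribution still incurs the fine and gives up units whose private return 0.87 is below 1).
Deviating from 46 to 0 saves 46 points but forfeits the deviator's share of the drop in the group account: 0.87 × 46 = 40.02.
So the deviation gain is 46 − 40.02 = 5.98, and the fine must be at least 5.98 points to wipe it out.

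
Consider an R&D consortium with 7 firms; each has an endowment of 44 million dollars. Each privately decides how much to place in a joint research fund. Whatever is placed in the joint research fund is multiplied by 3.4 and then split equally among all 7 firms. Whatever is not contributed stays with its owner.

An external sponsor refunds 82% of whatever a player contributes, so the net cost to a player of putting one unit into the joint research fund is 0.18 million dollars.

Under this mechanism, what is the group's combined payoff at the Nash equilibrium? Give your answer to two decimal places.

1299.76 million dollars

Under the mechanism each unit contributed yields (3.4/7) / 0.18 = 2.6984 back to its contributor per unit of net cost, which exceeds 1, making full contribution the dominant choice for everyone.
So the Nash equilibrium is full contribution by all 7; the group earns 7 × (44 × 0.82 + 3.4 × 44) = 1299.76.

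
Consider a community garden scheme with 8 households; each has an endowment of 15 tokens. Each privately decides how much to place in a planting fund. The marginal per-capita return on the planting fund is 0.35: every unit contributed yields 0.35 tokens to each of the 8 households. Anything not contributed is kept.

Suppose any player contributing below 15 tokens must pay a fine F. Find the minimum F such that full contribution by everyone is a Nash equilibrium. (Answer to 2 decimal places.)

9.75 tokens

Given the others contribute fully, the best deviation is to contribute 0 (any partial contribution still incurs the fine and gives up units whose private return 0.35 is below 1).
Deviating from 15 to 0 saves 15 tokens but forfeits the deviator's share of the drop in the planting fund: 0.35 × 15 = 5.25.
So the deviation gain is 15 − 5.25 = 9.75, and the fine must be at least 9.75 tokens to wipe it out.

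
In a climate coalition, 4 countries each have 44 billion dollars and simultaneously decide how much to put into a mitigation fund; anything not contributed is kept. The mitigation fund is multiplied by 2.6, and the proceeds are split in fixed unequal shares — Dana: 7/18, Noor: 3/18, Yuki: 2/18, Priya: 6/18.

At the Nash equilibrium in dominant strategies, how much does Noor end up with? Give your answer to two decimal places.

63.07 billion dollars

Each unit j contributes comes back to j as 2.6 × (j's share), so j prefers to contribute only if that share exceeds 1/2.6 = 0.3846; otherwise keeping the unit dominates.
The only share above 0.3846 is Dana's 7/18, contributing 44; the remaining 3 contribute 0. Total contributed: 44.
Noor keeps 44 and receives 2.6 × 44 × 3/18 = 19.07 from the mitigation fund, for a payoff of 63.07.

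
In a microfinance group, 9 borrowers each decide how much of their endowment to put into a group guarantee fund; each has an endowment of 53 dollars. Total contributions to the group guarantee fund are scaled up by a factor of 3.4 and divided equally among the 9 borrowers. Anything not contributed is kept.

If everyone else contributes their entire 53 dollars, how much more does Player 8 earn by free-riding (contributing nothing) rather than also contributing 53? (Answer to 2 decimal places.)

Switching from a contribution of 53 to 0 lets Player 8 keep an extra 53 dollars, but lowers the group guarantee fund by 53, which costs Player 8 their own share of that drop: 3.4/9 × 53 = 20.02.
Net gain = 53 − 20.02 = 32.98. The private return per contributed unit (0.3778) is below 1, so free-riding is indeed the best response regardless of what the others do.

32.98 dollars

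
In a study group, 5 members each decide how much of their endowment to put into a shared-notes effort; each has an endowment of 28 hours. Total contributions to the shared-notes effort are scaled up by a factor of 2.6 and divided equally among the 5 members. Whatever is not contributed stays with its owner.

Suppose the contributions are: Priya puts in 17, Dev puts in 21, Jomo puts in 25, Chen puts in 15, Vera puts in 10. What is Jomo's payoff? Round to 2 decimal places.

48.76 hours

Total contributed: 17 + 21 + 25 + 15 + 10 = 88.
Each receives 2.6 × 88 / 5 = 45.76 from the shared-notes effort.
Jomo keeps 28 − 25 = 3, so Jomo's payoff is 3 + 45.76 = 48.76.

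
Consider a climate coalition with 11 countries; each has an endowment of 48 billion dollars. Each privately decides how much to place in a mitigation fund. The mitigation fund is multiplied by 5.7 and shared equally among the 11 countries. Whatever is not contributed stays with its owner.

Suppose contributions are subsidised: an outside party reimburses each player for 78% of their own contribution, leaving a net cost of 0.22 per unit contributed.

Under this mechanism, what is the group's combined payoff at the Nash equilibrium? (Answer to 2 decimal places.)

3421.44 billion dollars

The effective private return per unit is now (5.7/11) / 0.22 = 2.3554 > 1, so every player's dominant strategy flips to full contribution.
At the Nash equilibrium everyone contributes 48. Group total payoff = 11 × (48 × 0.78 + 5.7 × 48) = 3421.44.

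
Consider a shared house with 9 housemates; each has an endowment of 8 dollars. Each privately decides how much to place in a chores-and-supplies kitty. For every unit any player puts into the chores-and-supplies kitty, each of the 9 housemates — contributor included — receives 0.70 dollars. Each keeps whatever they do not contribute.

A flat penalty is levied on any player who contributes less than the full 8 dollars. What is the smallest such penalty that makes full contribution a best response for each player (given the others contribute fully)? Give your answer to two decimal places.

2.40 dollars

Given the others contribute fully, the best deviation is to contribute 0 (any partial contribution still incurs the fine and gives up units whose private return 0.70 is below 1).
Deviating from 8 to 0 saves 8 dollars but forfeits the deviator's share of the drop in the chores-and-supplies kitty: 0.70 × 8 = 5.60.
So the deviation gain is 8 − 5.60 = 2.40, and the fine must be at least 2.40 dollars to wipe it out.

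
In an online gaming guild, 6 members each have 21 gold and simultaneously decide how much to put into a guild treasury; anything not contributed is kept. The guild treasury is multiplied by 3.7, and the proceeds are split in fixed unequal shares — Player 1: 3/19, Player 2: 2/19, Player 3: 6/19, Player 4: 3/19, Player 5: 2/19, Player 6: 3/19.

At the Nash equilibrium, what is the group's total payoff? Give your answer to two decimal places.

182.70 gold

Each unit j contributes comes back to j as 3.7 × (j's share), so j prefers to contribute only if that share exceeds 1/3.7 = 0.2703; otherwise keeping the unit dominates.
Only Player 3 (6/19) clears that bar, contributing 21; the remaining 5 contribute 0. Total contributed: 21.
The guild treasury pays out 3.7 × 21 = 77.70 in total (split across the unequal shares, but the aggregate is all that matters for the group sum).
The 5 free-riders keep 21 each, adding 105. Group total = 105 + 77.70 = 182.70.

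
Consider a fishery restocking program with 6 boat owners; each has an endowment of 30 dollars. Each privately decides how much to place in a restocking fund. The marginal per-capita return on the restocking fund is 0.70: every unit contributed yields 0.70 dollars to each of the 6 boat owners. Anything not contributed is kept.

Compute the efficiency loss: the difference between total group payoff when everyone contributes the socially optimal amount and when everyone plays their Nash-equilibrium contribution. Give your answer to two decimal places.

576.00 dollars

The private return per contributed unit is 0.70 < 1, so contributing 0 is dominant for every player. At the Nash equilibrium everyone keeps their 30, and the group total is 6 × 30 = 180.
Each contributed unit returns 4.200 to the group as a whole (0.70 to each of 6 players), which exceeds 1, so the social optimum is full contribution: group total = 4.200 × 180 = 756.00.
Efficiency loss = 756.00 − 180 = 576.00.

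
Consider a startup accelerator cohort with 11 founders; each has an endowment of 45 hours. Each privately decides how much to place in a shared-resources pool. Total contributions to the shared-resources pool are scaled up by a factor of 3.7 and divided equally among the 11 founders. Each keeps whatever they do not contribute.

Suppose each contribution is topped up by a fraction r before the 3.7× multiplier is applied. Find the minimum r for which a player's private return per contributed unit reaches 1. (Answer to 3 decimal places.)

With matching at rate r, one contributed unit becomes (1 + r) in the shared-resources pool and returns 3.7 × (1 + r) / 11 to the contributor.
Setting this equal to 1: 1 + r = 11/3.7 = 2.9730.
So the minimum matching rate is r = 2.9730 − 1 = 1.973.

1.973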